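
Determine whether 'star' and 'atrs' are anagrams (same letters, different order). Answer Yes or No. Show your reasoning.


Sorted letters of 'star': 'arst'
Sorted letters of 'atrs': 'arst'
They match.

Yes


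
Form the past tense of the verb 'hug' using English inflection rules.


Apply rule: Double final consonant and add -ed. 'hug' becomes 'hugged'.

hugged


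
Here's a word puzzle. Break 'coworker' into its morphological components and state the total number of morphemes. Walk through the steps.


Step 1: Identify prefix: 'co' (meaning: together)
Step 2: Identify root: 'work'
Step 3: Identify suffix(es): 'er'
Decomposition: co- (prefix: together) + work (root) + -er (suffix: one who)
Total morphemes: 3

3 morphemes (co- (prefix: together) + work (root) + -er (suffix: one who))


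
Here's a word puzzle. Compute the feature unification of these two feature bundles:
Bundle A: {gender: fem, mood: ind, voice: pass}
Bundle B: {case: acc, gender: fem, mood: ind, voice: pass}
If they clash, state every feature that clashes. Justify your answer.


Compare features:
case: A=_ vs B=acc -> unified: acc
gender: A=fem vs B=fem -> unified: fem
mood: A=ind vs B=ind -> unified: ind
voice: A=pass vs B=pass -> unified: pass
No clashes found.

Unified: {case: acc, gender: fem, mood: ind, voice: pass}


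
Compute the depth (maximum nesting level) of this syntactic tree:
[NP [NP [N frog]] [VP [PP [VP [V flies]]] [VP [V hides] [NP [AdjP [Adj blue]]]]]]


Count bracket nesting levels:
'[' at pos 0: depth = 1
'[' at pos 4: depth = 2
'[' at pos 8: depth = 3
'[' at pos 18: depth = 2
'[' at pos 22: depth = 3
'[' at pos 26: depth = 4
'[' at pos 30: depth = 5
'[' at pos 42: depth = 3
'[' at pos 46: depth = 4
'[' at pos 56: depth = 4
'[' at pos 60: depth = 5
'[' at pos 66: depth = 6
Maximum depth reached: 6

6


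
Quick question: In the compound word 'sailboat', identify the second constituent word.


Split 'sailboat' into 'sail' + 'boat'. The second part is 'boat'.

boat


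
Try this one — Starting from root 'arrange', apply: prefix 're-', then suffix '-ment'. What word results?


Step 1: Add prefix 're-' to 'arrange' = 'rearrange'
Step 2: Add suffix '-ment' to 'rearrange' = 'rearrangement'

rearrangement


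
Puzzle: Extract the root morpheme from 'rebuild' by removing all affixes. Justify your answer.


Remove prefix 're' from 'rebuild' to get root 'build'.

build


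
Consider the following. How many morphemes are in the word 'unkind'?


Decomposition: un- (prefix) + kind (root) = 2 morpheme(s)

2 morphemes


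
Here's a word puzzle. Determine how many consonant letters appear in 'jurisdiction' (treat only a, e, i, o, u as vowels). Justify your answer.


Consonants in 'jurisdiction': j, r, s, d, c, t, n = 7 consonants.

7


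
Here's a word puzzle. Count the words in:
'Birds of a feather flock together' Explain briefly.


Split into words: Birds | of | a | feather | flock | together = 6 words.

6


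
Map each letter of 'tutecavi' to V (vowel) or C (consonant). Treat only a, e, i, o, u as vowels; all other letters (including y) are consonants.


Letter mapping: t = C, u = V, t = C, e = V, c = C, a = V, v = C, i = V.

CVCVCVCV


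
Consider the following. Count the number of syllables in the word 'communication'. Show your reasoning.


Break 'communication' into syllables: com-mu-ni-ca-tion -> com | mu | ni | ca | tion = 5 syllables

5 syllables


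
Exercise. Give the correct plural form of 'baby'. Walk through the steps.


Apply rule: Change -y to -ies (consonant + y). 'baby' becomes 'babies'.

babies


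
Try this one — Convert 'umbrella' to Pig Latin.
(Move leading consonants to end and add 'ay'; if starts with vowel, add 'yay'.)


'umbrella' starts with a vowel, so add 'yay': 'umbrellayay'.

umbrellayay


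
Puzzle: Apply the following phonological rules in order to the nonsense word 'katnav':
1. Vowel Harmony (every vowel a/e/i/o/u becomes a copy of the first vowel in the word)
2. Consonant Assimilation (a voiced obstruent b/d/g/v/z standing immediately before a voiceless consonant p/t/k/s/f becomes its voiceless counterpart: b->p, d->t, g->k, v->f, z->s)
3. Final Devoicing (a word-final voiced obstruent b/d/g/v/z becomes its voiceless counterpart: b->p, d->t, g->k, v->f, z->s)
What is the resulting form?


Starting form: 'katnav'
Rule 1: Vowel Harmony: all vowels already match. No change.
Rule 2: Consonant Assimilation: no voiced obstruent (b/d/g/v/z) stands immediately before a voiceless consonant (p/t/k/s/f). No change.
Rule 3: Final Devoicing: word-final voiced obstruent 'v' becomes voiceless 'f'. 'katnav' -> 'katnaf'
Final form: 'katnaf'

katnaf


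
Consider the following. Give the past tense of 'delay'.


Apply rule: Add -ed. 'delay' becomes 'delayed'.

delayed


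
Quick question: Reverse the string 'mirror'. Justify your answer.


Reverse 'mirror' character by character: 'rorrim'.

rorrim


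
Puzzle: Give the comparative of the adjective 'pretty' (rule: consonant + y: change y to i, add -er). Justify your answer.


Apply comparative formation (consonant + y: change y to i, add -er): 'pretty' -> 'prettier'.

prettier


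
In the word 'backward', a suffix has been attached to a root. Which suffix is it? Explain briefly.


The word 'backward' = 'back' (root) + '-ward' (suffix). The suffix is '-ward'.

ward


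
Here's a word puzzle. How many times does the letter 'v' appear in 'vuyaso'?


Letter 'v' in 'vuyaso': found at position(s) 1 = 1 occurrence(s).

1


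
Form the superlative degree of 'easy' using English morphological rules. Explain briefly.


Apply superlative formation (consonant + y: change y to i, add -est): 'easy' -> 'easiest'.

easiest


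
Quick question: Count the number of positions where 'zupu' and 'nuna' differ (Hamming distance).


Alignment:
Position 1: 'z' vs 'n' = DIFFER
Position 2: 'u' vs 'u' = match
Position 3: 'p' vs 'n' = DIFFER
Position 4: 'u' vs 'a' = DIFFER
Total differences: 3

3


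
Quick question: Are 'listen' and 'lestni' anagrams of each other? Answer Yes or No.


Sorted letters of 'listen': 'eilnst'
Sorted letters of 'lestni': 'eilnst'
They match.

Yes


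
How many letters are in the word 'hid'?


Spell out 'hid' and number each letter: h(1), i(2), d(3). Total: 3 letters.

3


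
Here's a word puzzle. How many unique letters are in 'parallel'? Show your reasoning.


Unique letters in 'parallel': {a, e, l, p, r} = 5 distinct letters.

5


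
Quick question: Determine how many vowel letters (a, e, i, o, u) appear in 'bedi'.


Vowels in 'bedi': e, i = 2 vowels.

2


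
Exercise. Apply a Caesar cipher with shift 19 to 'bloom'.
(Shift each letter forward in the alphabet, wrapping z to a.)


Shift each letter by 19: b -> u, l -> e, o -> h, o -> h, m -> f. Result: 'uehhf'.

uehhf


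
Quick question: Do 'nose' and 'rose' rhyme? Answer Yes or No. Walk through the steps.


Rime (stressed vowel + following sounds) of 'nose': -ose = /oʊz/
Rime of 'rose': -ose = /oʊz/
/oʊz/ and /oʊz/ are the same ending sound, so the words rhyme.

Yes


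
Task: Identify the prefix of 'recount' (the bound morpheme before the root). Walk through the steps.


The word 'recount' = 're' (prefix) + 'count' (root). The prefix is 're'.

re


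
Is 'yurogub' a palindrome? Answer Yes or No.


Forward: 'yurogub'
Reversed: 'bugoruy'
They differ.

No


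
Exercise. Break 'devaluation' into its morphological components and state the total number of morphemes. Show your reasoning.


Step 1: Identify prefix: 'de' (meaning: reverse/remove)
Step 2: Identify root: 'value'
Step 3: Identify suffix(es): 'ation'
Decomposition: de- (prefix: reverse/remove) + value (root) + -ation (suffix: act of)
Total morphemes: 3

3 morphemes (de- (prefix: reverse/remove) + value (root) + -ation (suffix: act of))


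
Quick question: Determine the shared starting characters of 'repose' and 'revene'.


Compare from the start: 2 characters match: 're'. Mismatch at position 3: 'p' vs 'v'.

re


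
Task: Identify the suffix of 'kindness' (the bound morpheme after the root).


The word 'kindness' = 'kind' (root) + '-ness' (suffix). The suffix is '-ness'.

ness


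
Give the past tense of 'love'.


Apply rule: Add -d (word ends in -e). 'love' becomes 'loved'.

loved


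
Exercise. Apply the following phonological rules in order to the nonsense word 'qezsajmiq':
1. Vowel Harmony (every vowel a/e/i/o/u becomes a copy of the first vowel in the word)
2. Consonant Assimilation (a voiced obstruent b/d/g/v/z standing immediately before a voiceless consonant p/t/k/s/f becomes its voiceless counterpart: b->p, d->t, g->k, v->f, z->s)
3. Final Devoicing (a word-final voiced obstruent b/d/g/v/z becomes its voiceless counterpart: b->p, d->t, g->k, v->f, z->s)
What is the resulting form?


Starting form: 'qezsajmiq'
Rule 1: Vowel Harmony: all vowels become 'e' (matching first vowel). 'qezsajmiq' -> 'qezsejmeq'
Rule 2: Consonant Assimilation: voiced obstruent before voiceless consonant becomes voiceless ('zs' -> 'ss'). 'qezsejmeq' -> 'qessejmeq'
Rule 3: Final Devoicing: final consonant 'q' is not one of the voiced obstruents b/d/g/v/z. No change.
Final form: 'qessejmeq'

qessejmeq


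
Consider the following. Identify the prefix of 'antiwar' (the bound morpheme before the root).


The word 'antiwar' = 'anti' (prefix) + 'war' (root). The prefix is 'anti'.

anti


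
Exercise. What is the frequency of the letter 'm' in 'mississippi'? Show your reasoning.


Letter 'm' in 'mississippi': found at position(s) 1 = 1 occurrence(s).

1


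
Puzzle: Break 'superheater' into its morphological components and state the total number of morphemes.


Step 1: Identify prefix: 'super' (meaning: above)
Step 2: Identify root: 'heat'
Step 3: Identify suffix(es): 'er'
Decomposition: super- (prefix: above) + heat (root) + -er (suffix: one who)
Total morphemes: 3

3 morphemes (super- (prefix: above) + heat (root) + -er (suffix: one who))


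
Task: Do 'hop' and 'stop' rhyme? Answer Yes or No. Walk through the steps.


Rime (stressed vowel + following sounds) of 'hop': -op = /ɒp/
Rime of 'stop': -op = /ɒp/
/ɒp/ and /ɒp/ are the same ending sound, so the words rhyme.

Yes


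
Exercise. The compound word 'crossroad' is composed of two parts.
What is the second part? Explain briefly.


Split 'crossroad' into 'cross' + 'road'. The second part is 'road'.

road


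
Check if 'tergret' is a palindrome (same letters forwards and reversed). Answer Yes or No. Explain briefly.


Forward: 'tergret'
Reversed: 'tergret'
They are identical.

Yes


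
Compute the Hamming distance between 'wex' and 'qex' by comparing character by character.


Alignment:
Position 1: 'w' vs 'q' = DIFFER
Position 2: 'e' vs 'e' = match
Position 3: 'x' vs 'x' = match
Total differences: 1

1


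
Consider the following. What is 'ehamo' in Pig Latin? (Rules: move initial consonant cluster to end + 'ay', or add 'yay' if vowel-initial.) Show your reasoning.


'ehamo' starts with a vowel, so add 'yay': 'ehamoyay'.

ehamoyay


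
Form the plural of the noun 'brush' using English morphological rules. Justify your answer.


Apply rule: Add -es (sibilant/fricative ending). 'brush' becomes 'brushes'.

brushes


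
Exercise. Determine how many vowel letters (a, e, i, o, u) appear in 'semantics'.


Vowels in 'semantics': e, a, i = 3 vowels.

3


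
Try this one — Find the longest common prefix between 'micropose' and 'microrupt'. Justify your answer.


Compare from the start: 5 characters match: 'micro'. Mismatch at position 6: 'p' vs 'r'.

micro


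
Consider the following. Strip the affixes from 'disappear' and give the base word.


Remove prefix 'dis' from 'disappear' to get root 'appear'.

appear


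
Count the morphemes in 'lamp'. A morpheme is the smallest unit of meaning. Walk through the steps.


Decomposition: lamp (free morpheme) = 1 morpheme(s)

1 morphemes


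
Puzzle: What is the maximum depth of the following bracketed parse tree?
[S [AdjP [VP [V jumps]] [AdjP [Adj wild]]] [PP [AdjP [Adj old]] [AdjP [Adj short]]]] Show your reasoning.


Count bracket nesting levels:
'[' at pos 0: depth = 1
'[' at pos 3: depth = 2
'[' at pos 9: depth = 3
'[' at pos 13: depth = 4
'[' at pos 24: depth = 3
'[' at pos 30: depth = 4
'[' at pos 43: depth = 2
'[' at pos 47: depth = 3
'[' at pos 53: depth = 4
'[' at pos 64: depth = 3
'[' at pos 70: depth = 4
Maximum depth reached: 4

4


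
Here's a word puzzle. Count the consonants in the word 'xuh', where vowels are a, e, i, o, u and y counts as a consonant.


Consonants in 'xuh': x, h = 2 consonants.

2


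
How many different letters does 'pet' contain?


Unique letters in 'pet': {e, p, t} = 3 distinct letters.

3


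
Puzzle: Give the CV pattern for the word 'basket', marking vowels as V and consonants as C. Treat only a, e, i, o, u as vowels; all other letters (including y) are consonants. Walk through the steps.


Letter mapping: b = C, a = V, s = C, k = C, e = V, t = C.

CVCCVC


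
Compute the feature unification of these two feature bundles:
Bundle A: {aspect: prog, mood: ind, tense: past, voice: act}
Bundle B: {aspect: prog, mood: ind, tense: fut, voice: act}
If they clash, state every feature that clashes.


Compare features:
aspect: A=prog vs B=prog -> unified: prog
mood: A=ind vs B=ind -> unified: ind
tense: A=past vs B=fut -> CLASH
voice: A=act vs B=act -> unified: act
Clash detected on feature 'tense' (past vs fut); unification fails.

CLASH on 'tense' (past vs fut)


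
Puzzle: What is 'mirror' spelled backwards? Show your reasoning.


Reverse 'mirror' character by character: 'rorrim'.

rorrim


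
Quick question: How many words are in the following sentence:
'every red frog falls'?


Split into words: every | red | frog | falls = 4 words.

4


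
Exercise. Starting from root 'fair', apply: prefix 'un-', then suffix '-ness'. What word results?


Step 1: Add prefix 'un-' to 'fair' = 'unfair'
Step 2: Add suffix '-ness' to 'unfair' = 'unfairness'

unfairness


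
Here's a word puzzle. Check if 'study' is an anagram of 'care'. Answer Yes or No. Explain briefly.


Sorted letters of 'study': 'dstuy'
Sorted letters of 'care': 'acer'
They do not match.

No


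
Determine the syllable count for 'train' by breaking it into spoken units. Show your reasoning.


Break 'train' into syllables: train -> train = 1 syllable

1 syllable


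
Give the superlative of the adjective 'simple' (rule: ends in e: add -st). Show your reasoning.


Apply superlative formation (ends in e: add -st): 'simple' -> 'simplest'.

simplest


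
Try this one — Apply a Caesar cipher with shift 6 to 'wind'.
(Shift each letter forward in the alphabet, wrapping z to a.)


Shift each letter by 6: w -> c, i -> o, n -> t, d -> j. Result: 'cotj'.

cotj


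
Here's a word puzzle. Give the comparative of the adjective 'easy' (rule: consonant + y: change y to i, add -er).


Apply comparative formation (consonant + y: change y to i, add -er): 'easy' -> 'easier'.

easier


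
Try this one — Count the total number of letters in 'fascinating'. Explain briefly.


Spell out 'fascinating' and number each letter: f(1), a(2), s(3), c(4), i(5), n(6), a(7), t(8), i(9), n(10), g(11). Total: 11 letters.

11


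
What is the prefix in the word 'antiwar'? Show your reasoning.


The word 'antiwar' = 'anti' (prefix) + 'war' (root). The prefix is 'anti'.

anti


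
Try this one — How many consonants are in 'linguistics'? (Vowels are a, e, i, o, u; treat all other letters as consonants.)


Consonants in 'linguistics': l, n, g, s, t, c, s = 7 consonants.

7


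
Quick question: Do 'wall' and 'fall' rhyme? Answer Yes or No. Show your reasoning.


Rime (stressed vowel + following sounds) of 'wall': -all = /ɔːl/
Rime of 'fall': -all = /ɔːl/
/ɔːl/ and /ɔːl/ are the same ending sound, so the words rhyme.

Yes


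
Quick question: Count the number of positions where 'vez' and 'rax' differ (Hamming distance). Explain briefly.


Alignment:
Position 1: 'v' vs 'r' = DIFFER
Position 2: 'e' vs 'a' = DIFFER
Position 3: 'z' vs 'x' = DIFFER
Total differences: 3

3


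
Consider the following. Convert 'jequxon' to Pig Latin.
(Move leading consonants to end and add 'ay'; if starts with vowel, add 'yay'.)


'jequxon': move consonant cluster 'j' to end and add 'ay': 'equxonjay'.

equxonjay


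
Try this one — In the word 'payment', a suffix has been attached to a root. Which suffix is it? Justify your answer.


The word 'payment' = 'pay' (root) + '-ment' (suffix). The suffix is '-ment'.

ment


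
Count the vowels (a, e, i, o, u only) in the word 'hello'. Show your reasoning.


Vowels in 'hello': e, o = 2 vowels.

2


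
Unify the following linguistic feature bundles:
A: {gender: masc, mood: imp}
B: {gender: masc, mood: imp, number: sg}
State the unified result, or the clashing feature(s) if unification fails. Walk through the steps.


Compare features:
gender: A=masc vs B=masc -> unified: masc
mood: A=imp vs B=imp -> unified: imp
number: A=_ vs B=sg -> unified: sg
No clashes found.

Unified: {gender: masc, mood: imp, number: sg}


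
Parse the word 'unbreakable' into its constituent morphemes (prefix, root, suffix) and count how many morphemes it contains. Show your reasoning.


Step 1: Identify prefix: 'un' (meaning: not/reverse)
Step 2: Identify root: 'break'
Step 3: Identify suffix(es): 'able'
Decomposition: un- (prefix: not/reverse) + break (root) + -able (suffix: capable of)
Total morphemes: 3

3 morphemes (un- (prefix: not/reverse) + break (root) + -able (suffix: capable of))


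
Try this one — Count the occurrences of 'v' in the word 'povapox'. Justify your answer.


Letter 'v' in 'povapox': found at position(s) 3 = 1 occurrence(s).

1


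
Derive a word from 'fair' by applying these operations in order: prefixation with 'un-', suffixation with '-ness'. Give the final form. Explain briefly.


Step 1: Add prefix 'un-' to 'fair' = 'unfair'
Step 2: Add suffix '-ness' to 'unfair' = 'unfairness'

unfairness


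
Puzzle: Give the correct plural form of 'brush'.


Apply rule: Add -es (sibilant/fricative ending). 'brush' becomes 'brushes'.

brushes


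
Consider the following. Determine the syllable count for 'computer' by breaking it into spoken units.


Break 'computer' into syllables: com-pu-ter -> com | pu | ter = 3 syllables

3 syllables


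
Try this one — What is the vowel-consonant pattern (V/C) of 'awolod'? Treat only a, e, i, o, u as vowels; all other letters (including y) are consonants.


Letter mapping: a = V, w = C, o = V, l = C, o = V, d = C.

VCVCVC


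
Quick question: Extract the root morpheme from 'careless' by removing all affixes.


Remove suffix '-less' from 'careless' to get root 'care'.

care


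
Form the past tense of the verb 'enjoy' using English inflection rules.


Apply rule: Add -ed. 'enjoy' becomes 'enjoyed'.

enjoyed


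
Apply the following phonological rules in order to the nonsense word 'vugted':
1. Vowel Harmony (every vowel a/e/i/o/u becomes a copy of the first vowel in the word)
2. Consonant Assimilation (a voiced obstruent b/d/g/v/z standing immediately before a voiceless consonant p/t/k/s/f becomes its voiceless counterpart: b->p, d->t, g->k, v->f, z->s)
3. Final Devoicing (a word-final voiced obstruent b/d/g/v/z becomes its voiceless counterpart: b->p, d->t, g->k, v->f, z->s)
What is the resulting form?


Starting form: 'vugted'
Rule 1: Vowel Harmony: all vowels become 'u' (matching first vowel). 'vugted' -> 'vugtud'
Rule 2: Consonant Assimilation: voiced obstruent before voiceless consonant becomes voiceless ('gt' -> 'kt'). 'vugtud' -> 'vuktud'
Rule 3: Final Devoicing: word-final voiced obstruent 'd' becomes voiceless 't'. 'vuktud' -> 'vuktut'
Final form: 'vuktut'

vuktut


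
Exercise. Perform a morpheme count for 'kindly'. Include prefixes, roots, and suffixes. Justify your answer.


Decomposition: kind (root) + -ly (suffix) = 2 morpheme(s)

2 morphemes


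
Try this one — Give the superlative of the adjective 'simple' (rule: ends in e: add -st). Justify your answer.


Apply superlative formation (ends in e: add -st): 'simple' -> 'simplest'.

simplest


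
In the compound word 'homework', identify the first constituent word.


Split 'homework' into 'home' + 'work'. The first part is 'home'.

home


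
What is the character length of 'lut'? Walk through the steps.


Spell out 'lut' and number each letter: l(1), u(2), t(3). Total: 3 letters.

3


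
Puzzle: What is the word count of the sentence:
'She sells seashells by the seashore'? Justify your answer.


Split into words: She | sells | seashells | by | the | seashore = 6 words.

6


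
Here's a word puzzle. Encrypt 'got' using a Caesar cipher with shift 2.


Shift each letter by 2: g -> i, o -> q, t -> v. Result: 'iqv'.

iqv


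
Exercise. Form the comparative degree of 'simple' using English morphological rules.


Apply comparative formation (ends in e: add -r): 'simple' -> 'simpler'.

simpler


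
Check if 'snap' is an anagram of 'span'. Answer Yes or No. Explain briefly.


Sorted letters of 'snap': 'anps'
Sorted letters of 'span': 'anps'
They match.

Yes


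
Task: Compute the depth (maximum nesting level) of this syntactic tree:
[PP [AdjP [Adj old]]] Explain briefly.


Count bracket nesting levels:
'[' at pos 0: depth = 1
'[' at pos 4: depth = 2
'[' at pos 10: depth = 3
Maximum depth reached: 3

3


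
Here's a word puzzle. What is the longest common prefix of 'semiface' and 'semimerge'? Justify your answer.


Compare from the start: 4 characters match: 'semi'. Mismatch at position 5: 'f' vs 'm'.

semi


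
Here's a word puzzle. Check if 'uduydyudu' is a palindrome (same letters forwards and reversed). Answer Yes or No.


Forward: 'uduydyudu'
Reversed: 'uduydyudu'
They are identical.

Yes


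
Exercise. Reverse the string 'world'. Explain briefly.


Reverse 'world' character by character: 'dlrow'.

dlrow


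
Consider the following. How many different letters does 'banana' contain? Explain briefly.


Unique letters in 'banana': {a, b, n} = 3 distinct letters.

3


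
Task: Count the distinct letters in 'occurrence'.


Unique letters in 'occurrence': {c, e, n, o, r, u} = 6 distinct letters.

6


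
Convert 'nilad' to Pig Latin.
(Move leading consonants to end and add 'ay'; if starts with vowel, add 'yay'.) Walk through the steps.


'nilad': move consonant cluster 'n' to end and add 'ay': 'iladnay'.

iladnay


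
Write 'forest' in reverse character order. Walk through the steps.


Reverse 'forest' character by character: 'tserof'.

tserof


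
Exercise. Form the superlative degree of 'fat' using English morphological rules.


Apply superlative formation (double final consonant, add -est): 'fat' -> 'fattest'.

fattest


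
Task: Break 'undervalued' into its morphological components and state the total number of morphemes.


Step 1: Identify prefix: 'under' (meaning: beneath/insufficient)
Step 2: Identify root: 'value'
Step 3: Identify suffix(es): 'ed'
Decomposition: under- (prefix: beneath/insufficient) + value (root) + -ed (suffix: past)
Total morphemes: 3

3 morphemes (under- (prefix: beneath/insufficient) + value (root) + -ed (suffix: past))


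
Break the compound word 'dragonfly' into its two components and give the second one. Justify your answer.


Split 'dragonfly' into 'dragon' + 'fly'. The second part is 'fly'.

fly


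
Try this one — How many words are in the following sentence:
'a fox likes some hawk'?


Split into words: a | fox | likes | some | hawk = 5 words.

5


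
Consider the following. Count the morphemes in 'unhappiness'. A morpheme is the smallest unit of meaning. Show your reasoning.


Decomposition: un- (prefix) + happy (root) + -ness (suffix) = 3 morpheme(s)

3 morphemes


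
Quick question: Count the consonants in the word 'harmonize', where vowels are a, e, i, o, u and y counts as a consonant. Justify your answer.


Consonants in 'harmonize': h, r, m, n, z = 5 consonants.

5


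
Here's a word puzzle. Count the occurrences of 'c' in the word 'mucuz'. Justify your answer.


Letter 'c' in 'mucuz': found at position(s) 3 = 1 occurrence(s).

1


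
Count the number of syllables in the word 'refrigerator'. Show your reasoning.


Break 'refrigerator' into syllables: re-frig-er-a-tor -> re | frig | er | a | tor = 5 syllables

5 syllables


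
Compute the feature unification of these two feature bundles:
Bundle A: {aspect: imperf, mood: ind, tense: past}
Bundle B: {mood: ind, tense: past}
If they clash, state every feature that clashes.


Compare features:
aspect: A=imperf vs B=_ -> unified: imperf
mood: A=ind vs B=ind -> unified: ind
tense: A=past vs B=past -> unified: past
No clashes found.

Unified: {aspect: imperf, mood: ind, tense: past}


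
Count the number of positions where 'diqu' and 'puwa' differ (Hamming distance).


Alignment:
Position 1: 'd' vs 'p' = DIFFER
Position 2: 'i' vs 'u' = DIFFER
Position 3: 'q' vs 'w' = DIFFER
Position 4: 'u' vs 'a' = DIFFER
Total differences: 4

4


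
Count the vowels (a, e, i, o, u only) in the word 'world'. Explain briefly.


Vowels in 'world': o = 1 vowels.

1


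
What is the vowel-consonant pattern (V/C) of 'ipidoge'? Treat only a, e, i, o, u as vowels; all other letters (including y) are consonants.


Letter mapping: i = V, p = C, i = V, d = C, o = V, g = C, e = V.

VCVCVCV


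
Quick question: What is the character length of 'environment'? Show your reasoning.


Spell out 'environment' and number each letter: e(1), n(2), v(3), i(4), r(5), o(6), n(7), m(8), e(9), n(10), t(11). Total: 11 letters.

11


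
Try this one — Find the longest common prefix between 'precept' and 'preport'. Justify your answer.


Compare from the start: 3 characters match: 'pre'. Mismatch at position 4: 'c' vs 'p'.

pre


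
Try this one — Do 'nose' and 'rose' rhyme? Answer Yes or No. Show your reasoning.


Rime (stressed vowel + following sounds) of 'nose': -ose = /oʊz/
Rime of 'rose': -ose = /oʊz/
/oʊz/ and /oʊz/ are the same ending sound, so the words rhyme.

Yes


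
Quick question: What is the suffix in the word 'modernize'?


The word 'modernize' = 'modern' (root) + '-ize' (suffix). The suffix is '-ize'.

ize


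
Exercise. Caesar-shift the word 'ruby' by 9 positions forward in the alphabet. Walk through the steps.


Shift each letter by 9: r -> a, u -> d, b -> k, y -> h. Result: 'adkh'.

adkh


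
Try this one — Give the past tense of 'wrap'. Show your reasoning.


Apply rule: Double final consonant and add -ed. 'wrap' becomes 'wrapped'.

wrapped


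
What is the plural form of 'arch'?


Apply rule: Add -es (sibilant/fricative ending). 'arch' becomes 'arches'.

arches


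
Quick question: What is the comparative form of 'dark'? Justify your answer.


Apply comparative formation (add -er): 'dark' -> 'darker'.

darker


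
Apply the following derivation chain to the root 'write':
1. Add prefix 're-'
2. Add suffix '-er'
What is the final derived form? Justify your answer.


Step 1: Add prefix 're-' to 'write' = 'rewrite'
Step 2: Add suffix '-er' to 'rewrite' = 'rewriter'

rewriter


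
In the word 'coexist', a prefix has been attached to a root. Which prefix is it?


The word 'coexist' = 'co' (prefix) + 'exist' (root). The prefix is 'co'.

co


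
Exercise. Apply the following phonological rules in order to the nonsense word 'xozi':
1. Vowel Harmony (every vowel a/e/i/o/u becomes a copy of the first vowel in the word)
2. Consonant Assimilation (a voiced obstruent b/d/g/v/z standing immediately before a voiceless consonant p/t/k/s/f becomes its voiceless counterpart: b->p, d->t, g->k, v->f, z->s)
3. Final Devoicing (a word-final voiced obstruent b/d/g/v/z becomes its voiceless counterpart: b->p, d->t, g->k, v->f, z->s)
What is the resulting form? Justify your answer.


Starting form: 'xozi'
Rule 1: Vowel Harmony: all vowels become 'o' (matching first vowel). 'xozi' -> 'xozo'
Rule 2: Consonant Assimilation: no voiced obstruent (b/d/g/v/z) stands immediately before a voiceless consonant (p/t/k/s/f). No change.
Rule 3: Final Devoicing: the word ends in the vowel 'o', not a consonant. No change.
Final form: 'xozo'

xozo


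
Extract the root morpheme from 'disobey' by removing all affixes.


Remove prefix 'dis' from 'disobey' to get root 'obey'.

obey


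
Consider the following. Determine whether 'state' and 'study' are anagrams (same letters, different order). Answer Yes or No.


Sorted letters of 'state': 'aestt'
Sorted letters of 'study': 'dstuy'
They do not match.

No


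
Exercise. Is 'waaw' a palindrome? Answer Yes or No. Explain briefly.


Forward: 'waaw'
Reversed: 'waaw'
They are identical.

Yes


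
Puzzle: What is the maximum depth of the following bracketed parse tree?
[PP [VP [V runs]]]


Count bracket nesting levels:
'[' at pos 0: depth = 1
'[' at pos 4: depth = 2
'[' at pos 8: depth = 3
Maximum depth reached: 3

3


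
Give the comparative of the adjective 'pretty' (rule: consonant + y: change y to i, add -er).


Apply comparative formation (consonant + y: change y to i, add -er): 'pretty' -> 'prettier'.

prettier


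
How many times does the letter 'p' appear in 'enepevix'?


Letter 'p' in 'enepevix': found at position(s) 4 = 1 occurrence(s).

1


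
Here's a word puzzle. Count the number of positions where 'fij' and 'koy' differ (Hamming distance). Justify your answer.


Alignment:
Position 1: 'f' vs 'k' = DIFFER
Position 2: 'i' vs 'o' = DIFFER
Position 3: 'j' vs 'y' = DIFFER
Total differences: 3

3


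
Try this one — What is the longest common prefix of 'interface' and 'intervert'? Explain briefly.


Compare from the start: 5 characters match: 'inter'. Mismatch at position 6: 'f' vs 'v'.

inter


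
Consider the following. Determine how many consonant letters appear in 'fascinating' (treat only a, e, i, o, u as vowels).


Consonants in 'fascinating': f, s, c, n, t, n, g = 7 consonants.

7


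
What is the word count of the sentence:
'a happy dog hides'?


Split into words: a | happy | dog | hides = 4 words.

4


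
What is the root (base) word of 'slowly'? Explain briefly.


Remove suffix '-ly' from 'slowly' to get root 'slow'.

slow


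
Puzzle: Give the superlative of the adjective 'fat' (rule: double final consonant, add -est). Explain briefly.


Apply superlative formation (double final consonant, add -est): 'fat' -> 'fattest'.

fattest


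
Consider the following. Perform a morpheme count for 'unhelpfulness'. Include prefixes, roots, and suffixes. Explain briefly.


Decomposition: un- (prefix) + help (root) + -ful (suffix) + -ness (suffix) = 4 morpheme(s)

4 morphemes


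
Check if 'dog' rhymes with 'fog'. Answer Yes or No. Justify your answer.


Rime (stressed vowel + following sounds) of 'dog': -og = /ɒg/
Rime of 'fog': -og = /ɒg/
/ɒg/ and /ɒg/ are the same ending sound, so the words rhyme.

Yes


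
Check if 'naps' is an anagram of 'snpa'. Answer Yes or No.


Sorted letters of 'naps': 'anps'
Sorted letters of 'snpa': 'anps'
They match.

Yes


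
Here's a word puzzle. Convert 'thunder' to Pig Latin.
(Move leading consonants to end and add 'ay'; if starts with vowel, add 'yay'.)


'thunder': move consonant cluster 'th' to end and add 'ay': 'underthay'.

underthay


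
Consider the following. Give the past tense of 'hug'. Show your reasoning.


Apply rule: Double final consonant and add -ed. 'hug' becomes 'hugged'.

hugged


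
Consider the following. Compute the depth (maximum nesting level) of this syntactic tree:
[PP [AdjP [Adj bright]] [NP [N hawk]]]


Count bracket nesting levels:
'[' at pos 0: depth = 1
'[' at pos 4: depth = 2
'[' at pos 10: depth = 3
'[' at pos 24: depth = 2
'[' at pos 28: depth = 3
Maximum depth reached: 3

3


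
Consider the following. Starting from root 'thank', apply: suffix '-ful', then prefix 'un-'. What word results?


Step 1: Add suffix '-ful' to 'thank' = 'thankful'
Step 2: Add prefix 'un-' to 'thankful' = 'unthankful'

unthankful


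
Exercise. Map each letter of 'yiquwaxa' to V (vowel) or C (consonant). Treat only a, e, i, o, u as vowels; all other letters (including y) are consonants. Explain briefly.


Letter mapping: y = C, i = V, q = C, u = V, w = C, a = V, x = C, a = V.

CVCVCVCV


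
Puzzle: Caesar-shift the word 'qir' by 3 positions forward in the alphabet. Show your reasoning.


Shift each letter by 3: q -> t, i -> l, r -> u. Result: 'tlu'.

tlu


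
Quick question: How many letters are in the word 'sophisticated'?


Spell out 'sophisticated' and number each letter: s(1), o(2), p(3), h(4), i(5), s(6), t(7), i(8), c(9), a(10), t(11), e(12), d(13). Total: 13 letters.

13


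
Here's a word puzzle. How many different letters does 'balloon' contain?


Unique letters in 'balloon': {a, b, l, n, o} = 5 distinct letters.

5


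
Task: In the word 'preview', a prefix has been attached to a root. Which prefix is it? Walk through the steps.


The word 'preview' = 'pre' (prefix) + 'view' (root). The prefix is 'pre'.

pre


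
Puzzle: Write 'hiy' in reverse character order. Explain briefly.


Reverse 'hiy' character by character: 'yih'.

yih


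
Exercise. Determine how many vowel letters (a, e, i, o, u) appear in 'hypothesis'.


Vowels in 'hypothesis': o, e, i = 3 vowels.

3


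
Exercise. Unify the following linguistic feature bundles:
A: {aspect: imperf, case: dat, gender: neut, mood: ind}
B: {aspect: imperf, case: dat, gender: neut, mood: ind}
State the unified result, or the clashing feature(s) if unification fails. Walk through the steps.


Compare features:
aspect: A=imperf vs B=imperf -> unified: imperf
case: A=dat vs B=dat -> unified: dat
gender: A=neut vs B=neut -> unified: neut
mood: A=ind vs B=ind -> unified: ind
No clashes found.

Unified: {aspect: imperf, case: dat, gender: neut, mood: ind}


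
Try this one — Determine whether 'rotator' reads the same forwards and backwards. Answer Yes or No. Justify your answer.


Forward: 'rotator'
Reversed: 'rotator'
They are identical.

Yes


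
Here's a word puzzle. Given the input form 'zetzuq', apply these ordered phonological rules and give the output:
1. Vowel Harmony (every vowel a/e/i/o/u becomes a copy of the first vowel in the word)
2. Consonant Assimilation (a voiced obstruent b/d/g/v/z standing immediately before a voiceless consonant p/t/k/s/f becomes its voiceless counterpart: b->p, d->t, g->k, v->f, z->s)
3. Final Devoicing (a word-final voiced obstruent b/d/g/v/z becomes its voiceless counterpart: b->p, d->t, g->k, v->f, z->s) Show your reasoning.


Starting form: 'zetzuq'
Rule 1: Vowel Harmony: all vowels become 'e' (matching first vowel). 'zetzuq' -> 'zetzeq'
Rule 2: Consonant Assimilation: no voiced obstruent (b/d/g/v/z) stands immediately before a voiceless consonant (p/t/k/s/f). No change.
Rule 3: Final Devoicing: final consonant 'q' is not one of the voiced obstruents b/d/g/v/z. No change.
Final form: 'zetzeq'

zetzeq


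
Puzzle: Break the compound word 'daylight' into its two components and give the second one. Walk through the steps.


Split 'daylight' into 'day' + 'light'. The second part is 'light'.

light


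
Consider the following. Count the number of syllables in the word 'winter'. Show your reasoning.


Break 'winter' into syllables: win-ter -> win | ter = 2 syllables

2 syllables


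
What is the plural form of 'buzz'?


Apply rule: Add -es (sibilant/fricative ending). 'buzz' becomes 'buzzes'.

buzzes


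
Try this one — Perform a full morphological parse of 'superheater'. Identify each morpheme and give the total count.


Step 1: Identify prefix: 'super' (meaning: above)
Step 2: Identify root: 'heat'
Step 3: Identify suffix(es): 'er'
Decomposition: super- (prefix: above) + heat (root) + -er (suffix: one who)
Total morphemes: 3

3 morphemes (super- (prefix: above) + heat (root) + -er (suffix: one who))


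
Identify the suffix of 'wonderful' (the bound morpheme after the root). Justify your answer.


The word 'wonderful' = 'wonder' (root) + '-ful' (suffix). The suffix is '-ful'.

ful


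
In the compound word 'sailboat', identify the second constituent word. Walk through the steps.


Split 'sailboat' into 'sail' + 'boat'. The second part is 'boat'.

boat


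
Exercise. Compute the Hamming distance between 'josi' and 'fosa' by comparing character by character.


Alignment:
Position 1: 'j' vs 'f' = DIFFER
Position 2: 'o' vs 'o' = match
Position 3: 's' vs 's' = match
Position 4: 'i' vs 'a' = DIFFER
Total differences: 2

2


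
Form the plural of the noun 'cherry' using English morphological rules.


Apply rule: Change -y to -ies (consonant + y). 'cherry' becomes 'cherries'.

cherries


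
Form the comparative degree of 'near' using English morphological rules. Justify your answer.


Apply comparative formation (add -er): 'near' -> 'nearer'.

nearer


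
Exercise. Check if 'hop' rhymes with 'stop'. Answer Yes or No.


Rime (stressed vowel + following sounds) of 'hop': -op = /ɒp/
Rime of 'stop': -op = /ɒp/
/ɒp/ and /ɒp/ are the same ending sound, so the words rhyme.

Yes


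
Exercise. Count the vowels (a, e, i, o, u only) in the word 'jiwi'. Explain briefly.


Vowels in 'jiwi': i, i = 2 vowels.

2


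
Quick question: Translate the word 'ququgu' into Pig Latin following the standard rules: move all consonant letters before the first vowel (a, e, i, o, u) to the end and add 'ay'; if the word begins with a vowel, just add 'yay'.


'ququgu': move consonant cluster 'q' to end and add 'ay': 'uquguqay'.

uquguqay


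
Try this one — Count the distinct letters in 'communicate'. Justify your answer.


Unique letters in 'communicate': {a, c, e, i, m, n, o, t, u} = 9 distinct letters.

9


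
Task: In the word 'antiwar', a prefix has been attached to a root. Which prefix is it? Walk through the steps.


The word 'antiwar' = 'anti' (prefix) + 'war' (root). The prefix is 'anti'.

anti


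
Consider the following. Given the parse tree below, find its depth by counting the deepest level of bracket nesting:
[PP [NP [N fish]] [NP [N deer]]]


Count bracket nesting levels:
'[' at pos 0: depth = 1
'[' at pos 4: depth = 2
'[' at pos 8: depth = 3
'[' at pos 18: depth = 2
'[' at pos 22: depth = 3
Maximum depth reached: 3

3


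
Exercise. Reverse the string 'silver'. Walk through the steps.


Reverse 'silver' character by character: 'revlis'.

revlis


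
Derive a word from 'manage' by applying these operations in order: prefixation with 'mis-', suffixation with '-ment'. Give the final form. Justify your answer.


Step 1: Add prefix 'mis-' to 'manage' = 'mismanage'
Step 2: Add suffix '-ment' to 'mismanage' = 'mismanagement'

mismanagement


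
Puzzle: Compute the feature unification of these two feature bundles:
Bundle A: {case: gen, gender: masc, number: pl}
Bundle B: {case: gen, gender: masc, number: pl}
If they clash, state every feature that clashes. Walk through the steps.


Compare features:
case: A=gen vs B=gen -> unified: gen
gender: A=masc vs B=masc -> unified: masc
number: A=pl vs B=pl -> unified: pl
No clashes found.

Unified: {case: gen, gender: masc, number: pl}


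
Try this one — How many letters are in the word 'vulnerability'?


Spell out 'vulnerability' and number each letter: v(1), u(2), l(3), n(4), e(5), r(6), a(7), b(8), i(9), l(10), i(11), t(12), y(13). Total: 13 letters.

13
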